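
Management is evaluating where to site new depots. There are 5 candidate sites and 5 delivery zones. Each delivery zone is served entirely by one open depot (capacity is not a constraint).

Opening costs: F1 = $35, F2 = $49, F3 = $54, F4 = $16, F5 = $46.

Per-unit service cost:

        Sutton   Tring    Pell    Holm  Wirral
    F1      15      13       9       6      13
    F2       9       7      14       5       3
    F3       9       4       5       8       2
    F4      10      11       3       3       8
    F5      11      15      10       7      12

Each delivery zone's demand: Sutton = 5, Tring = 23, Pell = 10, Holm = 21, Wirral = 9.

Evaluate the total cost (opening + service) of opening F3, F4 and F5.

Total cost: 364

Each delivery zone is assigned to its cheapest site among the open ones.
{F3, F4, F5}: Sutton→F3 9·5=45, Tring→F3 4·23=92, Pell→F4 3·10=30, Holm→F4 3·21=63, Wirral→F3 2·9=18. Service 248; fixed 116; total 364.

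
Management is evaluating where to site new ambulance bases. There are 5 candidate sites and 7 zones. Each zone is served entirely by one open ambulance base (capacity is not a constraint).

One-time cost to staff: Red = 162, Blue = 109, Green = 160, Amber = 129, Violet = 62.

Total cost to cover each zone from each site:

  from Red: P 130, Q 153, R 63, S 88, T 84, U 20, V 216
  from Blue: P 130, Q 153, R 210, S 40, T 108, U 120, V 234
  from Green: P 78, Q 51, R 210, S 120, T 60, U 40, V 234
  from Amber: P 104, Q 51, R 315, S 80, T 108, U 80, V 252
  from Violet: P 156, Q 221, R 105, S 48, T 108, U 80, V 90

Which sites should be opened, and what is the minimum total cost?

Open Green and Violet; minimum total cost 694.

For any fixed open set, each zone goes to its cheapest open site; total = fixed + service.
{Green, Violet}: P→Green 78, Q→Green 51, R→Violet 105, S→Violet 48, T→Green 60, U→Green 40, V→Violet 90. Service 472; fixed 222; total 694.
{Amber, Violet}: service 586 + fixed 191 = 777
{Red, Green, Violet}: P→Green 78, Q→Green 51, R→Red 63, S→Violet 48, T→Green 60, U→Red 20, V→Violet 90. Service 410; fixed 384; total 794.
{Red, Blue, Green, Amber, Violet}: service 402 + fixed 622 = 1024
No other subset beats 694.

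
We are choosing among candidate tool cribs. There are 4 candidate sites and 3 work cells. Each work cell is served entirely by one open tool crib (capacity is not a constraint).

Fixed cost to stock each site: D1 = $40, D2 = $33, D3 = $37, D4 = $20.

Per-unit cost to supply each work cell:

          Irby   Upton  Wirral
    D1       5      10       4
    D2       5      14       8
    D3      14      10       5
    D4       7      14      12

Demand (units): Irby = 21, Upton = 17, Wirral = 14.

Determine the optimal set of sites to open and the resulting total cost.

For any fixed open set, each work cell goes to its cheapest open site; total = fixed + service.
{D1}: Irby→D1 5·21=105, Upton→D1 10·17=170, Wirral→D1 4·14=56. Service 331; fixed 40; total 371.
{D1, D4}: service 331 + fixed 60 = 391
{D1, D2}: service 331 + fixed 73 = 404
{D1, D2, D3, D4}: service 331 + fixed 130 = 461
No other subset beats 371.

Open D1 only; minimum total cost 371.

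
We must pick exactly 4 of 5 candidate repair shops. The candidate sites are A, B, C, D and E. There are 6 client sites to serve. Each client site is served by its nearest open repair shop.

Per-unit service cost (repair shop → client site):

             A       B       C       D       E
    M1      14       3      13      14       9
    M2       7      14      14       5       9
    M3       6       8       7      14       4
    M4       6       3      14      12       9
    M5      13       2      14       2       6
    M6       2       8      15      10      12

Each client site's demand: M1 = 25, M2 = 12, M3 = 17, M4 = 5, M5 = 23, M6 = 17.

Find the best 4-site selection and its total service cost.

Choose A, B, D and E; total service cost 298.

With exactly 4 open, each client site uses its cheapest among the chosen.
{A, B, D, E}: M1→B 3·25=75, M2→D 5·12=60, M3→E 4·17=68, M4→B 3·5=15, M5→B 2·23=46, M6→A 2·17=34. Service cost 298.
{A, B, C, E}: service cost 322
{A, B, C, D}: service cost 332
Among all 5 size-4 choices, {A, B, D, E} is lowest.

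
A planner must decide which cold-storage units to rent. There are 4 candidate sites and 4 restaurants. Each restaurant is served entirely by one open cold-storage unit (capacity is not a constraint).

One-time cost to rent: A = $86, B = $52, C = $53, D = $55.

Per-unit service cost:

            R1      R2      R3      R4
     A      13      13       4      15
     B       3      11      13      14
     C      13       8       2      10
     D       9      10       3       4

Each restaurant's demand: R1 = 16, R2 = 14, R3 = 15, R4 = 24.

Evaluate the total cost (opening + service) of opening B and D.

Each restaurant is assigned to its cheapest site among the open ones.
{B, D}: R1→B 3·16=48, R2→D 10·14=140, R3→D 3·15=45, R4→D 4·24=96. Service 329; fixed 107; total 436.

Total cost: 436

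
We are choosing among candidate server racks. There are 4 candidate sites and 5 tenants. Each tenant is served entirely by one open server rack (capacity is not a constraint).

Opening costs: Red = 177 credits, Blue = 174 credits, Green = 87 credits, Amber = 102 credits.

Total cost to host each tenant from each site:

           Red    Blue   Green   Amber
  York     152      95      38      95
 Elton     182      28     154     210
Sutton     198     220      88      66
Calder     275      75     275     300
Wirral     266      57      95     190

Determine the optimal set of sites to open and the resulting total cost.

Open Blue and Green; minimum total cost 547.

For any fixed open set, each tenant goes to its cheapest open site; total = fixed + service.
{Blue, Green}: York→Green 38, Elton→Blue 28, Sutton→Green 88, Calder→Blue 75, Wirral→Blue 57. Service 286; fixed 261; total 547.
{Blue, Amber}: service 321 + fixed 276 = 597
{Blue, Green, Amber}: service 264 + fixed 363 = 627
{Red, Blue, Green, Amber}: service 264 + fixed 540 = 804
No other subset beats 547.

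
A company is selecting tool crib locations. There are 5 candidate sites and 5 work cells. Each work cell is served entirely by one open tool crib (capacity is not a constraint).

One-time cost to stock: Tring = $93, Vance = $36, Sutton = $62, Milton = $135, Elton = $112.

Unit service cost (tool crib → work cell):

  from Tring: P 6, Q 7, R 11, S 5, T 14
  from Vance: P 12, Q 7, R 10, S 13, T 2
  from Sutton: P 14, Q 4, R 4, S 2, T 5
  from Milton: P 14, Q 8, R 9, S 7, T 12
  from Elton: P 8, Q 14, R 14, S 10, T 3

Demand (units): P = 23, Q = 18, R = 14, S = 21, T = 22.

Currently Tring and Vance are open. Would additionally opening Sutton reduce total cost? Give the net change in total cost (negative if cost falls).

Yes — net change −139 (cost falls by 139).

Current service cost with {Tring, Vance}: 553.
Adding Sutton: each work cell re-picks its cheapest; new service cost 352, saving 201.
Extra fixed cost: 62. Net change = 62 − 201 = -139.
(Totals: 682 → 543.)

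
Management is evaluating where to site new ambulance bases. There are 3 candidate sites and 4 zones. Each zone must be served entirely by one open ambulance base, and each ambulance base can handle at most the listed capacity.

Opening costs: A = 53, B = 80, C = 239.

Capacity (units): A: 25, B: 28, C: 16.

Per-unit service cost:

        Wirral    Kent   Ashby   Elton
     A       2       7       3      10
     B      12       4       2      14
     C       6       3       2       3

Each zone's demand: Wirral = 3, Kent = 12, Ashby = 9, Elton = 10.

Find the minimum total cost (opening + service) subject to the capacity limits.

Open {A, B}: Wirral→A 2·3=6, Kent→B 4·12=48, Ashby→B 2·9=18, Elton→A 10·10=100.
Loads: A carries 13/25, B carries 21/28. Service 172; fixed 133; total 305.
Next best feasible plan costs 314.

Minimum total cost: 305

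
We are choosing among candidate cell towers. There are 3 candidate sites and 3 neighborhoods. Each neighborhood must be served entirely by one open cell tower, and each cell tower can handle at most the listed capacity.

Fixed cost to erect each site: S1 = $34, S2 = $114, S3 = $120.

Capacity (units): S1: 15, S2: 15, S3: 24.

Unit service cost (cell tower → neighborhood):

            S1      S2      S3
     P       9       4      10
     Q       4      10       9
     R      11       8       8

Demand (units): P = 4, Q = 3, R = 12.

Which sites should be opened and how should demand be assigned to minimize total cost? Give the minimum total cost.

Minimum total cost: 283

Open {S3}: P→S3 10·4=40, Q→S3 9·3=27, R→S3 8·12=96.
Loads: S3 carries 19/24. Service 163; fixed 120; total 283.
Next best feasible plan costs 292.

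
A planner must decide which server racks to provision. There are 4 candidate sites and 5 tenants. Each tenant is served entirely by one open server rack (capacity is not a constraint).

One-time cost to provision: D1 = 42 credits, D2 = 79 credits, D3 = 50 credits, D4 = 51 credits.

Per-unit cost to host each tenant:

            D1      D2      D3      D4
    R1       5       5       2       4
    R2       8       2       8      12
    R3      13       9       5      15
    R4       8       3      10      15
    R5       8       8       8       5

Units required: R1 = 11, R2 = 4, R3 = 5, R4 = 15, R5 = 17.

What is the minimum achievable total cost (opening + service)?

For any fixed open set, each tenant goes to its cheapest open site; total = fixed + service.
{D2, D4}: R1→D4 4·11=44, R2→D2 2·4=8, R3→D2 9·5=45, R4→D2 3·15=45, R5→D4 5·17=85. Service 227; fixed 130; total 357.
{D2, D3}: R1→D3 2·11=22, R2→D2 2·4=8, R3→D3 5·5=25, R4→D2 3·15=45, R5→D2 8·17=136. Service 236; fixed 129; total 365.
{D2, D3, D4}: R1→D3 2·11=22, R2→D2 2·4=8, R3→D3 5·5=25, R4→D2 3·15=45, R5→D4 5·17=85. Service 185; fixed 180; total 365.
{D1, D2, D3, D4}: service 185 + fixed 222 = 407
No other subset beats 357.

Minimum total cost: 357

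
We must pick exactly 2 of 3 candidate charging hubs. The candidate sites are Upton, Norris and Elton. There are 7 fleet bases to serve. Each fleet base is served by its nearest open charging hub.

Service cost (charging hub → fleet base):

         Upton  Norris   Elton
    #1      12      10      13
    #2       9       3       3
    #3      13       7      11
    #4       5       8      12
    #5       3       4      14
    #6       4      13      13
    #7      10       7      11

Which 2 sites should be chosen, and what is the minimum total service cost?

Choose Upton and Norris; total service cost 39.

With exactly 2 open, each fleet base uses its cheapest among the chosen.
{Upton, Norris}: #1→Norris 10, #2→Norris 3, #3→Norris 7, #4→Upton 5, #5→Upton 3, #6→Upton 4, #7→Norris 7. Service cost 39.
{Upton, Elton}: service cost 48
{Norris, Elton}: service cost 52
Among all 3 size-2 choices, {Upton, Norris} is lowest.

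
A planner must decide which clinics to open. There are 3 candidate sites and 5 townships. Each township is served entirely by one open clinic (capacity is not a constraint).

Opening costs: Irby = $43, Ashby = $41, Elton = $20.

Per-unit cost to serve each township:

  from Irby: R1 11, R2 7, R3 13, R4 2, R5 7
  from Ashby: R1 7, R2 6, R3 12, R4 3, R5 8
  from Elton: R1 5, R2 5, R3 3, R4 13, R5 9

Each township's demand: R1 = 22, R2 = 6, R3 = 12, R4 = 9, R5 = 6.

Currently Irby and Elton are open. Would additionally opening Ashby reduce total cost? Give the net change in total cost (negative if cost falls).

Current service cost with {Irby, Elton}: 236.
Adding Ashby: each township re-picks its cheapest; new service cost 236, saving 0.
Extra fixed cost: 41. Net change = 41 − 0 = 41.
(Totals: 299 → 340.)

No — net change +41 (cost rises by 41).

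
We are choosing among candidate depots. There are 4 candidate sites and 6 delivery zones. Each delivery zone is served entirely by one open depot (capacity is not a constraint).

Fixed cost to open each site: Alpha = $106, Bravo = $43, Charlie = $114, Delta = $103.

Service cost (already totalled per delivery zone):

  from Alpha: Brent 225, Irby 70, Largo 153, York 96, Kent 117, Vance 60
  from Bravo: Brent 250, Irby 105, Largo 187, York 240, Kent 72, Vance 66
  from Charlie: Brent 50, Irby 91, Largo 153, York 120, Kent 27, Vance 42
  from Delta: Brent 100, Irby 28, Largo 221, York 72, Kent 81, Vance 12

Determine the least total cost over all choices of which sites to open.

For any fixed open set, each delivery zone goes to its cheapest open site; total = fixed + service.
{Charlie, Delta}: Brent→Charlie 50, Irby→Delta 28, Largo→Charlie 153, York→Delta 72, Kent→Charlie 27, Vance→Delta 12. Service 342; fixed 217; total 559.
{Charlie}: service 483 + fixed 114 = 597
{Bravo, Charlie, Delta}: service 342 + fixed 260 = 602
{Alpha, Bravo, Charlie, Delta}: Brent→Charlie 50, Irby→Delta 28, Largo→Alpha 153, York→Delta 72, Kent→Charlie 27, Vance→Delta 12. Service 342; fixed 366; total 708.
No other subset beats 559.

Minimum total cost: 559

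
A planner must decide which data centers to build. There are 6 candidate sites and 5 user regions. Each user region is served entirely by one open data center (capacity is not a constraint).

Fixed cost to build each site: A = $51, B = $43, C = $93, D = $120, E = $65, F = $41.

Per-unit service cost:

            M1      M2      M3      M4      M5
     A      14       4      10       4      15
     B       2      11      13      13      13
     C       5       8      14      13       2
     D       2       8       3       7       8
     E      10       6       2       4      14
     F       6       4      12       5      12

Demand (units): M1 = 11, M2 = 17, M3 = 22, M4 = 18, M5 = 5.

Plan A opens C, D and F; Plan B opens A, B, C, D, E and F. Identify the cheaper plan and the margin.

Plan A is cheaper by 119.

Plan A: {C, D, F}: M1→D 2·11=22, M2→F 4·17=68, M3→D 3·22=66, M4→F 5·18=90, M5→C 2·5=10. Service 256; fixed 254; total 510.
Plan B: {A, B, C, D, E, F}: M1→B 2·11=22, M2→A 4·17=68, M3→E 2·22=44, M4→A 4·18=72, M5→C 2·5=10. Service 216; fixed 413; total 629.
Difference: |510 − 629| = 119.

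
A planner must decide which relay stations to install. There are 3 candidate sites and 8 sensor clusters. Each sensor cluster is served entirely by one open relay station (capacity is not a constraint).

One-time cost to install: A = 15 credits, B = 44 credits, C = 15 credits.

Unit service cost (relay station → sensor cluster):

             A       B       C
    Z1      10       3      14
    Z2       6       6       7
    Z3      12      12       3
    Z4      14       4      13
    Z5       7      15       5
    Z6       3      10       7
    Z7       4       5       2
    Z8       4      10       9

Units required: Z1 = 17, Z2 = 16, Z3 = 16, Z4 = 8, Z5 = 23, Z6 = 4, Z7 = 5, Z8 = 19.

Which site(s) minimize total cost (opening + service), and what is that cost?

Open A, B and C; minimum total cost 514.

For any fixed open set, each sensor cluster goes to its cheapest open site; total = fixed + service.
{A, B, C}: Z1→B 3·17=51, Z2→A 6·16=96, Z3→C 3·16=48, Z4→B 4·8=32, Z5→C 5·23=115, Z6→A 3·4=12, Z7→C 2·5=10, Z8→A 4·19=76. Service 440; fixed 74; total 514.
{B, C}: service 551 + fixed 59 = 610
{A, C}: service 631 + fixed 30 = 661
{A}: Z1→A 10·17=170, Z2→A 6·16=96, Z3→A 12·16=192, Z4→A 14·8=112, Z5→A 7·23=161, Z6→A 3·4=12, Z7→A 4·5=20, Z8→A 4·19=76. Service 839; fixed 15; total 854.
No other subset beats 514.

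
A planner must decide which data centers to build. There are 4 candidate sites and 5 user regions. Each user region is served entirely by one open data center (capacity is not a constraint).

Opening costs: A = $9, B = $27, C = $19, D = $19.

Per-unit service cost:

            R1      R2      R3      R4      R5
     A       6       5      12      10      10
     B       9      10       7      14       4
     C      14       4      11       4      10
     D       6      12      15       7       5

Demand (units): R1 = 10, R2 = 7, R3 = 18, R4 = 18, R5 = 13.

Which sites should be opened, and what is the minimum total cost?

Open A, B and C; minimum total cost 393.

For any fixed open set, each user region goes to its cheapest open site; total = fixed + service.
{A, B, C}: R1→A 6·10=60, R2→C 4·7=28, R3→B 7·18=126, R4→C 4·18=72, R5→B 4·13=52. Service 338; fixed 55; total 393.
{B, C, D}: R1→D 6·10=60, R2→C 4·7=28, R3→B 7·18=126, R4→C 4·18=72, R5→B 4·13=52. Service 338; fixed 65; total 403.
{A, B, C, D}: R1→A 6·10=60, R2→C 4·7=28, R3→B 7·18=126, R4→C 4·18=72, R5→B 4·13=52. Service 338; fixed 74; total 412.
{A}: R1→A 6·10=60, R2→A 5·7=35, R3→A 12·18=216, R4→A 10·18=180, R5→A 10·13=130. Service 621; fixed 9; total 630.
No other subset beats 393.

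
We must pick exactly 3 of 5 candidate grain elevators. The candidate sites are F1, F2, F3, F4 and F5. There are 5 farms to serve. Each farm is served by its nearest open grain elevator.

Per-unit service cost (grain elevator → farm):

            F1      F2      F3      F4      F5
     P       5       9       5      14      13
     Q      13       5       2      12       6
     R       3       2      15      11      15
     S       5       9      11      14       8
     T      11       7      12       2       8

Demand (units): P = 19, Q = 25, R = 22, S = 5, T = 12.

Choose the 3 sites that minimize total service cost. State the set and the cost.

Choose F2, F3 and F4; total service cost 258.

With exactly 3 open, each farm uses its cheapest among the chosen.
{F2, F3, F4}: P→F3 5·19=95, Q→F3 2·25=50, R→F2 2·22=44, S→F2 9·5=45, T→F4 2·12=24. Service cost 258.
{F1, F3, F4}: service cost 260
{F1, F2, F3}: service cost 298
Among all 10 size-3 choices, {F2, F3, F4} is lowest.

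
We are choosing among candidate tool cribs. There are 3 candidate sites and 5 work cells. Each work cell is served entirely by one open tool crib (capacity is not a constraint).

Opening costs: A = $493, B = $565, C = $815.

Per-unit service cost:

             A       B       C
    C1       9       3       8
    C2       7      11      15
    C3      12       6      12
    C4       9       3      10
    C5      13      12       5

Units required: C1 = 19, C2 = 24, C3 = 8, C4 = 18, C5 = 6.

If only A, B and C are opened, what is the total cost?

Each work cell is assigned to its cheapest site among the open ones.
{A, B, C}: C1→B 3·19=57, C2→A 7·24=168, C3→B 6·8=48, C4→B 3·18=54, C5→C 5·6=30. Service 357; fixed 1873; total 2230.

Total cost: 2230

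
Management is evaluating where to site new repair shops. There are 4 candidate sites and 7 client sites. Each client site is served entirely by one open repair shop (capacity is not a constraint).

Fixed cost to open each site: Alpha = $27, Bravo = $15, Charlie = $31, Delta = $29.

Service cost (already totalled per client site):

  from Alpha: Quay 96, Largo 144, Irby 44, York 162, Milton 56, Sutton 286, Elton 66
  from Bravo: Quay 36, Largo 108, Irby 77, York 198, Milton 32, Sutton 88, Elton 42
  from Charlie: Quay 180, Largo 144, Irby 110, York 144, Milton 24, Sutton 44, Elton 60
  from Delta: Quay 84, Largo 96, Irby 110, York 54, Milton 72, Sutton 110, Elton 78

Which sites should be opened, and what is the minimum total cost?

Open Alpha, Bravo, Charlie and Delta; minimum total cost 442.

For any fixed open set, each client site goes to its cheapest open site; total = fixed + service.
{Alpha, Bravo, Charlie, Delta}: Quay→Bravo 36, Largo→Delta 96, Irby→Alpha 44, York→Delta 54, Milton→Charlie 24, Sutton→Charlie 44, Elton→Bravo 42. Service 340; fixed 102; total 442.
{Bravo, Charlie, Delta}: service 373 + fixed 75 = 448
{Alpha, Bravo, Delta}: Quay→Bravo 36, Largo→Delta 96, Irby→Alpha 44, York→Delta 54, Milton→Bravo 32, Sutton→Bravo 88, Elton→Bravo 42. Service 392; fixed 71; total 463.
{Bravo}: service 581 + fixed 15 = 596
No other subset beats 442.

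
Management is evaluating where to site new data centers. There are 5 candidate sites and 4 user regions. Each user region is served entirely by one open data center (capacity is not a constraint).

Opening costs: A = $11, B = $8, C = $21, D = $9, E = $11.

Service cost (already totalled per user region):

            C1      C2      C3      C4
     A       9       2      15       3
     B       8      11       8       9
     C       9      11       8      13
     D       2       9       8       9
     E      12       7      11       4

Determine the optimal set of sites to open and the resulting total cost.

Open A and D; minimum total cost 35.

For any fixed open set, each user region goes to its cheapest open site; total = fixed + service.
{A, D}: C1→D 2, C2→A 2, C3→D 8, C4→A 3. Service 15; fixed 20; total 35.
{D}: service 28 + fixed 9 = 37
{A}: service 29 + fixed 11 = 40
{A, B, C, D, E}: C1→D 2, C2→A 2, C3→B 8, C4→A 3. Service 15; fixed 60; total 75.
No other subset beats 35.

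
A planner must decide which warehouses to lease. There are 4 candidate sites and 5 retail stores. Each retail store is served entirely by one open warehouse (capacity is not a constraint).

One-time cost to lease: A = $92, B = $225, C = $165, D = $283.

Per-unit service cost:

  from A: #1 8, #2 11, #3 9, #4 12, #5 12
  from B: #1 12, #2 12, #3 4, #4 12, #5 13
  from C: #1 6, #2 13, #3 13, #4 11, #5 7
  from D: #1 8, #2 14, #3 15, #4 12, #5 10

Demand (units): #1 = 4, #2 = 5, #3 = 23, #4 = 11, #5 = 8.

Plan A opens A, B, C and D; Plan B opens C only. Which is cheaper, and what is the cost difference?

Plan A: {A, B, C, D}: #1→C 6·4=24, #2→A 11·5=55, #3→B 4·23=92, #4→C 11·11=121, #5→C 7·8=56. Service 348; fixed 765; total 1113.
Plan B: {C}: #1→C 6·4=24, #2→C 13·5=65, #3→C 13·23=299, #4→C 11·11=121, #5→C 7·8=56. Service 565; fixed 165; total 730.
Difference: |1113 − 730| = 383.

Plan B is cheaper by 383.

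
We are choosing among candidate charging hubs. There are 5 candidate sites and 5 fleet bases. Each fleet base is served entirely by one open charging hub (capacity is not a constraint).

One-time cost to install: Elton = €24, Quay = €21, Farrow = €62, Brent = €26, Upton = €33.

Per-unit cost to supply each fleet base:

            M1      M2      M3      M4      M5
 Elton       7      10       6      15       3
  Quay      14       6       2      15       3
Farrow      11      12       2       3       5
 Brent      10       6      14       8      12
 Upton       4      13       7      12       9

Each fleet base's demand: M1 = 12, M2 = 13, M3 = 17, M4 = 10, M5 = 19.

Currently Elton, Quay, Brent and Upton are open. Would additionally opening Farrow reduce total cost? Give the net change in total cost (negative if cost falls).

No — net change +12 (cost rises by 12).

Current service cost with {Elton, Quay, Brent, Upton}: 297.
Adding Farrow: each fleet base re-picks its cheapest; new service cost 247, saving 50.
Extra fixed cost: 62. Net change = 62 − 50 = 12.
(Totals: 401 → 413.)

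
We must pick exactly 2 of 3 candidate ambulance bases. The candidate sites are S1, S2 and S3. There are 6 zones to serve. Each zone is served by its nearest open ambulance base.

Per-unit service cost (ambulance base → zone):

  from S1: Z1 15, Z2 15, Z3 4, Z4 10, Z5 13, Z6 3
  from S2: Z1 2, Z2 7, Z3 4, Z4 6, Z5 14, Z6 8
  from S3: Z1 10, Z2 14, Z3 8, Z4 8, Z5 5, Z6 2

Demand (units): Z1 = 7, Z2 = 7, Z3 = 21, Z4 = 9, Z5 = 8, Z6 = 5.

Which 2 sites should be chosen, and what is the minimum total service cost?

Choose S2 and S3; total service cost 251.

With exactly 2 open, each zone uses its cheapest among the chosen.
{S2, S3}: Z1→S2 2·7=14, Z2→S2 7·7=49, Z3→S2 4·21=84, Z4→S2 6·9=54, Z5→S3 5·8=40, Z6→S3 2·5=10. Service cost 251.
{S1, S2}: service cost 320
{S1, S3}: service cost 374
Among all 3 size-2 choices, {S2, S3} is lowest.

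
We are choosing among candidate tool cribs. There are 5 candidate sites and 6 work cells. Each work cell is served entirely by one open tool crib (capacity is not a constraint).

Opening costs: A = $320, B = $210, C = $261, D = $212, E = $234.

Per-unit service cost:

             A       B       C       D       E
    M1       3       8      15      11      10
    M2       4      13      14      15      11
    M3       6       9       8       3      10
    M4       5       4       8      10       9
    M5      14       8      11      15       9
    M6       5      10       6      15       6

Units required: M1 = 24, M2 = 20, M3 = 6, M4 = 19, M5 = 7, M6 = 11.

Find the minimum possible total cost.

For any fixed open set, each work cell goes to its cheapest open site; total = fixed + service.
{A}: M1→A 3·24=72, M2→A 4·20=80, M3→A 6·6=36, M4→A 5·19=95, M5→A 14·7=98, M6→A 5·11=55. Service 436; fixed 320; total 756.
{A, B}: service 375 + fixed 530 = 905
{A, D}: service 418 + fixed 532 = 950
{A, B, C, D, E}: M1→A 3·24=72, M2→A 4·20=80, M3→D 3·6=18, M4→B 4·19=76, M5→B 8·7=56, M6→A 5·11=55. Service 357; fixed 1237; total 1594.
No other subset beats 756.

Minimum total cost: 756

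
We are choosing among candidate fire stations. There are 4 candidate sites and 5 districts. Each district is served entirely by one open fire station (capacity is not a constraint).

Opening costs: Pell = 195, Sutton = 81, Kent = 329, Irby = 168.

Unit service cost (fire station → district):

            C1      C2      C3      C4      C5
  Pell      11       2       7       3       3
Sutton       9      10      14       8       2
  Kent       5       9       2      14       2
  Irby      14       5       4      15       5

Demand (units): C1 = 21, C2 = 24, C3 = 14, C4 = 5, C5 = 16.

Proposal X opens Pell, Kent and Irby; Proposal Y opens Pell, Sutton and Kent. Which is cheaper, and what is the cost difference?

Proposal X: {Pell, Kent, Irby}: C1→Kent 5·21=105, C2→Pell 2·24=48, C3→Kent 2·14=28, C4→Pell 3·5=15, C5→Kent 2·16=32. Service 228; fixed 692; total 920.
Proposal Y: {Pell, Sutton, Kent}: C1→Kent 5·21=105, C2→Pell 2·24=48, C3→Kent 2·14=28, C4→Pell 3·5=15, C5→Sutton 2·16=32. Service 228; fixed 605; total 833.
Difference: |920 − 833| = 87.

Proposal Y is cheaper by 87.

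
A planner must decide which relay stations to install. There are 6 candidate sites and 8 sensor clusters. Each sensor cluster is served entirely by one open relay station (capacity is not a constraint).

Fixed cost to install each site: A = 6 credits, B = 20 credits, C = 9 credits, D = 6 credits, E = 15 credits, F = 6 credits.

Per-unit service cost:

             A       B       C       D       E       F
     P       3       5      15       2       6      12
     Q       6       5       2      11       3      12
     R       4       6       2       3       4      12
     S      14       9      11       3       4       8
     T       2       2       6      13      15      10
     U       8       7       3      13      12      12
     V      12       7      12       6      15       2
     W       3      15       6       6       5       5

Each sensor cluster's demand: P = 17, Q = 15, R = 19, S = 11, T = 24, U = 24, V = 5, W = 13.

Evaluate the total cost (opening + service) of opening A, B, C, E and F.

Each sensor cluster is assigned to its cheapest site among the open ones.
{A, B, C, E, F}: P→A 3·17=51, Q→C 2·15=30, R→C 2·19=38, S→E 4·11=44, T→A 2·24=48, U→C 3·24=72, V→F 2·5=10, W→A 3·13=39. Service 332; fixed 56; total 388.

Total cost: 388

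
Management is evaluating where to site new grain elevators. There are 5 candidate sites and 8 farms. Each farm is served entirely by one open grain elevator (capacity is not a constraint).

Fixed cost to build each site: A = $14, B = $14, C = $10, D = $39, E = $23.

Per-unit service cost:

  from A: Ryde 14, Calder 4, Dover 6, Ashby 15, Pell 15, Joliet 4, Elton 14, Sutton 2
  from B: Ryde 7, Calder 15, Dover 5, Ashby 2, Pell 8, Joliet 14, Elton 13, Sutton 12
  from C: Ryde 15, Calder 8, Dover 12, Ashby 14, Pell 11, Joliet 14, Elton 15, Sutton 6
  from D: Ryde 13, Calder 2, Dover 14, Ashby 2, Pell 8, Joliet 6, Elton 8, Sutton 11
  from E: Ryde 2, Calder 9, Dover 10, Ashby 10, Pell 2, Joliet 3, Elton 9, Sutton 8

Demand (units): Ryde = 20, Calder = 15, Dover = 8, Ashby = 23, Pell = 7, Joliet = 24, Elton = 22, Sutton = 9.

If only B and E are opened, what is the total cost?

Each farm is assigned to its cheapest site among the open ones.
{B, E}: Ryde→E 2·20=40, Calder→E 9·15=135, Dover→B 5·8=40, Ashby→B 2·23=46, Pell→E 2·7=14, Joliet→E 3·24=72, Elton→E 9·22=198, Sutton→E 8·9=72. Service 617; fixed 37; total 654.

Total cost: 654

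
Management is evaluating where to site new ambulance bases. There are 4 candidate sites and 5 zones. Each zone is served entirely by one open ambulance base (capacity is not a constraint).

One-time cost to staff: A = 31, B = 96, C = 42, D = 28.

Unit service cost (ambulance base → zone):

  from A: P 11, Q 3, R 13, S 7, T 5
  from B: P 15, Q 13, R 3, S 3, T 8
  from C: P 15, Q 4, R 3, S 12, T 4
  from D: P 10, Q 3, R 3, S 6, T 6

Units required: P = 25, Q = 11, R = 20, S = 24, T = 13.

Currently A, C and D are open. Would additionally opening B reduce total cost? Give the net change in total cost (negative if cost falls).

Current service cost with {A, C, D}: 539.
Adding B: each zone re-picks its cheapest; new service cost 467, saving 72.
Extra fixed cost: 96. Net change = 96 − 72 = 24.
(Totals: 640 → 664.)

No — net change +24 (cost rises by 24).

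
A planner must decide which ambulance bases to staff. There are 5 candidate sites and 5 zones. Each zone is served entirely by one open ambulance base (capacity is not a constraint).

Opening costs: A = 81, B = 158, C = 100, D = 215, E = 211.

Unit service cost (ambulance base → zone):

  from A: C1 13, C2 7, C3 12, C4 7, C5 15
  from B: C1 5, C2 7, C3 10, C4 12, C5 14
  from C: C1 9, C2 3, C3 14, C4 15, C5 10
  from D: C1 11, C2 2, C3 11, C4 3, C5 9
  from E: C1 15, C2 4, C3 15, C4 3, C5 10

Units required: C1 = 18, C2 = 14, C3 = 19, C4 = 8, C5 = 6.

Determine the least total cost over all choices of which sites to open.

Minimum total cost: 716

For any fixed open set, each zone goes to its cheapest open site; total = fixed + service.
{B}: C1→B 5·18=90, C2→B 7·14=98, C3→B 10·19=190, C4→B 12·8=96, C5→B 14·6=84. Service 558; fixed 158; total 716.
{D}: service 513 + fixed 215 = 728
{A, C}: C1→C 9·18=162, C2→C 3·14=42, C3→A 12·19=228, C4→A 7·8=56, C5→C 10·6=60. Service 548; fixed 181; total 729.
{A, B, C, D, E}: service 386 + fixed 765 = 1151
No other subset beats 716.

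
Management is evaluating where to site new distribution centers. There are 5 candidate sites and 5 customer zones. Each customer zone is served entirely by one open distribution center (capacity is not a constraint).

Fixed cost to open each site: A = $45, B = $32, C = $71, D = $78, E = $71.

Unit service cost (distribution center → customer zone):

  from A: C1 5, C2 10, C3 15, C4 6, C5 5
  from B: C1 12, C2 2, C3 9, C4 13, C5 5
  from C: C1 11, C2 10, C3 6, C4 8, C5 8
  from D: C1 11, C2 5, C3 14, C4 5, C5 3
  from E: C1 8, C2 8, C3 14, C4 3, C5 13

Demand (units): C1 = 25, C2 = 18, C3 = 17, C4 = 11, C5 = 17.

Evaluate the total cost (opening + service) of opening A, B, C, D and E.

Total cost: 644

Each customer zone is assigned to its cheapest site among the open ones.
{A, B, C, D, E}: C1→A 5·25=125, C2→B 2·18=36, C3→C 6·17=102, C4→E 3·11=33, C5→D 3·17=51. Service 347; fixed 297; total 644.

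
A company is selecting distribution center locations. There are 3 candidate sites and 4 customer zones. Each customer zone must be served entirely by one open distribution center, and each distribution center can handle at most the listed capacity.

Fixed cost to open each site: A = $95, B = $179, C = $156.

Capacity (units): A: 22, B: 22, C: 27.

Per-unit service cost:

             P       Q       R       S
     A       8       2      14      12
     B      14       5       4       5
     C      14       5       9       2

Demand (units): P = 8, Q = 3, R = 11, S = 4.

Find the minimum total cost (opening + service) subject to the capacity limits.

Open {C}: P→C 14·8=112, Q→C 5·3=15, R→C 9·11=99, S→C 2·4=8.
Loads: C carries 26/27. Service 234; fixed 156; total 390.
Next best feasible plan costs 408.

Minimum total cost: 390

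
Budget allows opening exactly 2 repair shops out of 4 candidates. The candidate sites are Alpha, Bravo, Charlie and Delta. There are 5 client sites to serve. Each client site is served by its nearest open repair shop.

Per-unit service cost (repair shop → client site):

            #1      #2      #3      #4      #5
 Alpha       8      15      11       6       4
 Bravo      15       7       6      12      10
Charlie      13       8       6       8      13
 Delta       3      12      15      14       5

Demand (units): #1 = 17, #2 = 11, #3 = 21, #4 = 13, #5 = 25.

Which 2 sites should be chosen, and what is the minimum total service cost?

Choose Charlie and Delta; total service cost 494.

With exactly 2 open, each client site uses its cheapest among the chosen.
{Charlie, Delta}: #1→Delta 3·17=51, #2→Charlie 8·11=88, #3→Charlie 6·21=126, #4→Charlie 8·13=104, #5→Delta 5·25=125. Service cost 494.
{Alpha, Bravo}: service cost 517
{Alpha, Charlie}: service cost 528
Among all 6 size-2 choices, {Charlie, Delta} is lowest.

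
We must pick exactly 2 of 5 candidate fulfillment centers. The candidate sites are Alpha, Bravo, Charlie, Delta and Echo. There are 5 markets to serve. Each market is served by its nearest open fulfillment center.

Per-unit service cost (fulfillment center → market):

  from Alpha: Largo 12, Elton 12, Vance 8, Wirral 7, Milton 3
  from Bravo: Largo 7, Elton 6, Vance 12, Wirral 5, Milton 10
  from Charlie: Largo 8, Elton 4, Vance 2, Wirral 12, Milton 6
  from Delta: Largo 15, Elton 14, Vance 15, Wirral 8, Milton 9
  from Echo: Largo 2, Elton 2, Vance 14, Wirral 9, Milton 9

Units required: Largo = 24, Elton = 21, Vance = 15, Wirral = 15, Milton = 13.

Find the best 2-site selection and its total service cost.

Choose Charlie and Echo; total service cost 333.

With exactly 2 open, each market uses its cheapest among the chosen.
{Charlie, Echo}: Largo→Echo 2·24=48, Elton→Echo 2·21=42, Vance→Charlie 2·15=30, Wirral→Echo 9·15=135, Milton→Charlie 6·13=78. Service cost 333.
{Alpha, Echo}: service cost 354
{Bravo, Charlie}: service cost 435
Among all 10 size-2 choices, {Charlie, Echo} is lowest.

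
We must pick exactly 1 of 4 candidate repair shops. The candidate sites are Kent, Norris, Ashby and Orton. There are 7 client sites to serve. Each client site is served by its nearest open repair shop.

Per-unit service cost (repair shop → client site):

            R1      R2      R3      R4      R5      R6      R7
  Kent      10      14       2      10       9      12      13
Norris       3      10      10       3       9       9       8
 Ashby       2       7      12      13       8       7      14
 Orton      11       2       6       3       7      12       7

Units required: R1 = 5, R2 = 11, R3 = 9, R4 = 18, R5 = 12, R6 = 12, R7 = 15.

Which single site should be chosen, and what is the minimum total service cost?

Choose Orton only; total service cost 518.

With exactly 1 open, each client site uses its cheapest among the chosen.
{Orton}: R1→Orton 11·5=55, R2→Orton 2·11=22, R3→Orton 6·9=54, R4→Orton 3·18=54, R5→Orton 7·12=84, R6→Orton 12·12=144, R7→Orton 7·15=105. Service cost 518.
{Norris}: service cost 605
{Ashby}: service cost 819
Among all 4 size-1 choices, {Orton} is lowest.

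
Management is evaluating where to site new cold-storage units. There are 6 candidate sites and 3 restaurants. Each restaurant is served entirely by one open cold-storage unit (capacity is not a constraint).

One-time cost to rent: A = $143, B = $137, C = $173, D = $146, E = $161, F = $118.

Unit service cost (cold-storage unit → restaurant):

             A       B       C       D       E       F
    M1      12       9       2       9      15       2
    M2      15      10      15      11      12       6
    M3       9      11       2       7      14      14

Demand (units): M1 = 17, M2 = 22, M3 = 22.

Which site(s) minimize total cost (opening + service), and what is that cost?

Open C and F; minimum total cost 501.

For any fixed open set, each restaurant goes to its cheapest open site; total = fixed + service.
{C, F}: M1→C 2·17=34, M2→F 6·22=132, M3→C 2·22=44. Service 210; fixed 291; total 501.
{C}: service 408 + fixed 173 = 581
{D, F}: service 320 + fixed 264 = 584
{A, B, C, D, E, F}: M1→C 2·17=34, M2→F 6·22=132, M3→C 2·22=44. Service 210; fixed 878; total 1088.
No other subset beats 501.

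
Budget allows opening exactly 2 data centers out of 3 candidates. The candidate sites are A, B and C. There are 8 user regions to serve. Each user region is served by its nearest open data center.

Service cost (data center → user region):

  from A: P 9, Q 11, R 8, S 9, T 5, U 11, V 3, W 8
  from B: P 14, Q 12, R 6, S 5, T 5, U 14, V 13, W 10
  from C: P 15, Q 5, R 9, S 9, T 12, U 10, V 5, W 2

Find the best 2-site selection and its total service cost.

Choose A and C; total service cost 51.

With exactly 2 open, each user region uses its cheapest among the chosen.
{A, C}: P→A 9, Q→C 5, R→A 8, S→A 9, T→A 5, U→C 10, V→A 3, W→C 2. Service cost 51.
{B, C}: service cost 52
{A, B}: service cost 58
Among all 3 size-2 choices, {A, C} is lowest.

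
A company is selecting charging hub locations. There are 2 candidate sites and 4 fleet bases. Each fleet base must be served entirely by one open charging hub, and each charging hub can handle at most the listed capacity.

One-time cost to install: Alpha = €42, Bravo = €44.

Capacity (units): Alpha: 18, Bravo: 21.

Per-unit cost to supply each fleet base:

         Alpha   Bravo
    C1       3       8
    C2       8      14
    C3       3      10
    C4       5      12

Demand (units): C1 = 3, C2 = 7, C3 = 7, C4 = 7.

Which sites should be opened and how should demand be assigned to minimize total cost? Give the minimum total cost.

Open {Alpha, Bravo}: C1→Alpha 3·3=9, C2→Bravo 14·7=98, C3→Alpha 3·7=21, C4→Alpha 5·7=35.
Loads: Alpha carries 17/18, Bravo carries 7/21. Service 163; fixed 86; total 249.
Next best feasible plan costs 256.

Minimum total cost: 249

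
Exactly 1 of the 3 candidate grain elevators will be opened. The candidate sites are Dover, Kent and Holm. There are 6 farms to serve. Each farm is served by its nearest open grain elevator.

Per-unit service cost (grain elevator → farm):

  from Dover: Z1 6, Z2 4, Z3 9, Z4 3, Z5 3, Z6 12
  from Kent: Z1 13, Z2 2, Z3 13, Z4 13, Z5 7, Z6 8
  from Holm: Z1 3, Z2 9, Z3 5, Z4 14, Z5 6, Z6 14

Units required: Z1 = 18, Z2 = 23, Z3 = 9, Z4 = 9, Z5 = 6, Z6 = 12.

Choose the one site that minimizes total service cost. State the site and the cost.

Choose Dover only; total service cost 470.

With exactly 1 open, each farm uses its cheapest among the chosen.
{Dover}: Z1→Dover 6·18=108, Z2→Dover 4·23=92, Z3→Dover 9·9=81, Z4→Dover 3·9=27, Z5→Dover 3·6=18, Z6→Dover 12·12=144. Service cost 470.
{Holm}: service cost 636
{Kent}: service cost 652
Among all 3 size-1 choices, {Dover} is lowest.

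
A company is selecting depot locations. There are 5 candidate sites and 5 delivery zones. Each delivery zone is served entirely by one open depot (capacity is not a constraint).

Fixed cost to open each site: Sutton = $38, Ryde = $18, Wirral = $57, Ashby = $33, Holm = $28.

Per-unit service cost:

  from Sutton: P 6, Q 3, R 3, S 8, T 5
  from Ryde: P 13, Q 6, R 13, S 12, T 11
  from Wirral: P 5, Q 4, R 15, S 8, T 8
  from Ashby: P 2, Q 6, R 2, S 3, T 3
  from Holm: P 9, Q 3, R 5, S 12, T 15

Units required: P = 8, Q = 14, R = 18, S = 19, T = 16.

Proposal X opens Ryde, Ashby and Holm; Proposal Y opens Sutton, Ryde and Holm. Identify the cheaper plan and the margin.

Proposal X: {Ryde, Ashby, Holm}: P→Ashby 2·8=16, Q→Holm 3·14=42, R→Ashby 2·18=36, S→Ashby 3·19=57, T→Ashby 3·16=48. Service 199; fixed 79; total 278.
Proposal Y: {Sutton, Ryde, Holm}: P→Sutton 6·8=48, Q→Sutton 3·14=42, R→Sutton 3·18=54, S→Sutton 8·19=152, T→Sutton 5·16=80. Service 376; fixed 84; total 460.
Difference: |278 − 460| = 182.

Proposal X is cheaper by 182.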